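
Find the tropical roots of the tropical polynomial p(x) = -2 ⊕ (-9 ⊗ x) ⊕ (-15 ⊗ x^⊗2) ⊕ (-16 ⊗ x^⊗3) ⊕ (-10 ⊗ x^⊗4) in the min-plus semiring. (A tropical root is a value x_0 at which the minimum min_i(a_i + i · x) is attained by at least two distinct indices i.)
Roots: {-6, 1, 6, 7}

Each tropical root is a break point of the lower envelope of the lines y = a_i + i · x (there are 5 lines, with slopes 0, 1, ..., 4). Only the lines that attain the minimum somewhere contribute to roots; other lines are dominated. Here the surviving (envelope) indices are i = 4, i = 3, i = 2, i = 1, i = 0.
Intersections between consecutive envelope lines give the roots: for adjacent envelope indices i < j the intersection is x = (a_i − a_j) / (j − i). Reading off the sorted break points: {-6, 1, 6, 7}.
Verification: at each break x_0, at least two indices attain the minimum of min_i(a_i + i · x_0).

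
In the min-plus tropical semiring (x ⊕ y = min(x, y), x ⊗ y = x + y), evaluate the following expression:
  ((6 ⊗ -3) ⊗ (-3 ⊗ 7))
((6 ⊗ -3) ⊗ (-3 ⊗ 7)) = 7

Expand innermost to outermost. Recall ⊕ takes the minimum of its arguments and ⊗ takes their sum. Working out the expression ((6 ⊗ -3) ⊗ (-3 ⊗ 7)) gives 7.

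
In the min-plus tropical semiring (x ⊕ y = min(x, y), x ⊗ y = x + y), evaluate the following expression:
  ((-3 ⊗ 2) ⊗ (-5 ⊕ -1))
((-3 ⊗ 2) ⊗ (-5 ⊕ -1)) = -6

Expand innermost to outermost. Recall ⊕ takes the minimum of its arguments and ⊗ takes their sum. Working out the expression ((-3 ⊗ 2) ⊗ (-5 ⊕ -1)) gives -6.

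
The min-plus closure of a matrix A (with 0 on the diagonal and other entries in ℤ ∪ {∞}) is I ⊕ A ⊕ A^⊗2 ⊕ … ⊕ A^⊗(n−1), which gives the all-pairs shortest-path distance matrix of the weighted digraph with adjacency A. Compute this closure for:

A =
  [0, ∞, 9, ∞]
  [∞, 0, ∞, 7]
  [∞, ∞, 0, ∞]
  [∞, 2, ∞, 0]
Closure =
  [0, ∞, 9, ∞]
  [∞, 0, ∞, 7]
  [∞, ∞, 0, ∞]
  [∞, 2, ∞, 0]

This is the Floyd-Warshall all-pairs shortest-path computation. For each intermediate vertex k = 0, 1, …, 3, update dist[i][j] ← min(dist[i][j], dist[i][k] + dist[k][j]). The final matrix gives, for each (i, j), the minimum total weight of any directed path from i to j (possibly empty when i = j).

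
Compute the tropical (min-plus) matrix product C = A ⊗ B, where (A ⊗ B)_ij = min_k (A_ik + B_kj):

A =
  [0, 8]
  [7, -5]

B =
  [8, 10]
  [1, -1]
A ⊗ B =
  [8, 7]
  [-4, -6]

Apply the min-plus product entry-by-entry:
  C[0][0] = min over k of (A[0][0] + B[0][0] = 0 + 8 = 8, A[0][1] + B[1][0] = 8 + 1 = 9) = 8 (attained at k = 0)
  C[0][1] = min over k of (A[0][0] + B[0][1] = 0 + 10 = 10, A[0][1] + B[1][1] = 8 + -1 = 7) = 7 (attained at k = 1)
  C[1][0] = min over k of (A[1][0] + B[0][0] = 7 + 8 = 15, A[1][1] + B[1][0] = -5 + 1 = -4) = -4 (attained at k = 1)
  C[1][1] = min over k of (A[1][0] + B[0][1] = 7 + 10 = 17, A[1][1] + B[1][1] = -5 + -1 = -6) = -6 (attained at k = 1)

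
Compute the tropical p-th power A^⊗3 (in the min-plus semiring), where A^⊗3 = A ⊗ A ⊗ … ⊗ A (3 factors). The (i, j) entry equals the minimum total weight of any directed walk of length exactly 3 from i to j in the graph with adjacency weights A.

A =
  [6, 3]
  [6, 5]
A^⊗3 =
  [14, 12]
  [15, 14]

Each entry (A^⊗3)_ij equals the minimum over all length-3 walks i = v_0 → v_1 → … → v_3 = j of Σ_t A[v_t][v_{t+1}]. For example, for (i, j) = (0, 1) we minimise over 4 possible intermediate vertex sequences; the minimum is 12, attained along the walk 0 → 1 → 0 → 1.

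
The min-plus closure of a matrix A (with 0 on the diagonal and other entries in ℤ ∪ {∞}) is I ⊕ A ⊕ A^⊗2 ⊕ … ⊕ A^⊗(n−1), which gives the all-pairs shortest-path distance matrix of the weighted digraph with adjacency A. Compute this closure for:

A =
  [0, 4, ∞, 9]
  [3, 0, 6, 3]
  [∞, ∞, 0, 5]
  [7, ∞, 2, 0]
Closure =
  [0, 4, 9, 7]
  [3, 0, 5, 3]
  [12, 16, 0, 5]
  [7, 11, 2, 0]

This is the Floyd-Warshall all-pairs shortest-path computation. For each intermediate vertex k = 0, 1, …, 3, update dist[i][j] ← min(dist[i][j], dist[i][k] + dist[k][j]). The final matrix gives, for each (i, j), the minimum total weight of any directed path from i to j (possibly empty when i = j).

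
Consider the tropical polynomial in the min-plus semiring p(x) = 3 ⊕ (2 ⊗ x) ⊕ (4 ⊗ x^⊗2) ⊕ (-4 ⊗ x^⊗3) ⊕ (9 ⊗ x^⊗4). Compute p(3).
p(3) = 3

A tropical monomial a ⊗ x^⊗i evaluates to a + i · x. Evaluating each term at x = 3:
  Term 0 contributes 3 + 0 · 3 = 3
  Term 1 contributes 2 + 1 · 3 = 5
  Term 2 contributes 4 + 2 · 3 = 10
  Term 3 contributes -4 + 3 · 3 = 5
  Term 4 contributes 9 + 4 · 3 = 21
p(3) = ⊕ of these = min[3, 5, 10, 5, 21] = 3.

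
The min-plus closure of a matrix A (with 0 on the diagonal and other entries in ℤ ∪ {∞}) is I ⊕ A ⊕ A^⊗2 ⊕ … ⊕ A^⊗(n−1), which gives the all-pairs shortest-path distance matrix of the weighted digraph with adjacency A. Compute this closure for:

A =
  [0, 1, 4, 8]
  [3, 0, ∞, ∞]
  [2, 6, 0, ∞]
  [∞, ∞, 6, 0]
Closure =
  [0, 1, 4, 8]
  [3, 0, 7, 11]
  [2, 3, 0, 10]
  [8, 9, 6, 0]

This is the Floyd-Warshall all-pairs shortest-path computation. For each intermediate vertex k = 0, 1, …, 3, update dist[i][j] ← min(dist[i][j], dist[i][k] + dist[k][j]). The final matrix gives, for each (i, j), the minimum total weight of any directed path from i to j (possibly empty when i = j).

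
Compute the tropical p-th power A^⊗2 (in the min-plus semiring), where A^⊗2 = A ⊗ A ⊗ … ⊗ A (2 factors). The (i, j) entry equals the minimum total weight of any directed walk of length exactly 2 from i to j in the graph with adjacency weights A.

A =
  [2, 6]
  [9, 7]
A^⊗2 =
  [4, 8]
  [11, 14]

Each entry (A^⊗2)_ij equals the minimum over all length-2 walks i = v_0 → v_1 → … → v_2 = j of Σ_t A[v_t][v_{t+1}]. For example, for (i, j) = (0, 1) we minimise over 2 possible intermediate vertex sequences; the minimum is 8, attained along the walk 0 → 0 → 1.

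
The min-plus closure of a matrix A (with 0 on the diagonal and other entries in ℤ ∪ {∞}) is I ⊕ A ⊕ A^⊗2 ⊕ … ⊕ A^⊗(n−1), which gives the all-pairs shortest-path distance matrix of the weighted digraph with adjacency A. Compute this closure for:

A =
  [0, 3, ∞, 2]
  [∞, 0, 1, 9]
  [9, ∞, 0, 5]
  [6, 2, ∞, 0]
Closure =
  [0, 3, 4, 2]
  [10, 0, 1, 6]
  [9, 7, 0, 5]
  [6, 2, 3, 0]

This is the Floyd-Warshall all-pairs shortest-path computation. For each intermediate vertex k = 0, 1, …, 3, update dist[i][j] ← min(dist[i][j], dist[i][k] + dist[k][j]). The final matrix gives, for each (i, j), the minimum total weight of any directed path from i to j (possibly empty when i = j).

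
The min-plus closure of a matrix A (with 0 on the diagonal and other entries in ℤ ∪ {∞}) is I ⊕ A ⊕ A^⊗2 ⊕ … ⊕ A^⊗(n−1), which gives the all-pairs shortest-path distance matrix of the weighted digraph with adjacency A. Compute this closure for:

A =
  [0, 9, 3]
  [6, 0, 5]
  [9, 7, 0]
Closure =
  [0, 9, 3]
  [6, 0, 5]
  [9, 7, 0]

This is the Floyd-Warshall all-pairs shortest-path computation. For each intermediate vertex k = 0, 1, …, 2, update dist[i][j] ← min(dist[i][j], dist[i][k] + dist[k][j]). The final matrix gives, for each (i, j), the minimum total weight of any directed path from i to j (possibly empty when i = j).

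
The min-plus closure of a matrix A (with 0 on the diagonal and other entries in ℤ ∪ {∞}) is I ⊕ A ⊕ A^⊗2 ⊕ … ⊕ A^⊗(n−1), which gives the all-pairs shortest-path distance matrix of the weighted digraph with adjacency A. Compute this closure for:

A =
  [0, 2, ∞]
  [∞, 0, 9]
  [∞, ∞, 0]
Closure =
  [0, 2, 11]
  [∞, 0, 9]
  [∞, ∞, 0]

This is the Floyd-Warshall all-pairs shortest-path computation. For each intermediate vertex k = 0, 1, …, 2, update dist[i][j] ← min(dist[i][j], dist[i][k] + dist[k][j]). The final matrix gives, for each (i, j), the minimum total weight of any directed path from i to j (possibly empty when i = j).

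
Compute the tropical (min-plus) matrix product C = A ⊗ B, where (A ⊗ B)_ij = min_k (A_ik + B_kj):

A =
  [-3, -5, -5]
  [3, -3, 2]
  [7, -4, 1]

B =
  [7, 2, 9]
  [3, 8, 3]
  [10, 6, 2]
A ⊗ B =
  [-2, -1, -3]
  [0, 5, 0]
  [-1, 4, -1]

Apply the min-plus product entry-by-entry:
  C[0][0] = min over k of (A[0][0] + B[0][0] = -3 + 7 = 4, A[0][1] + B[1][0] = -5 + 3 = -2, A[0][2] + B[2][0] = -5 + 10 = 5) = -2 (attained at k = 1)
  C[0][1] = min over k of (A[0][0] + B[0][1] = -3 + 2 = -1, A[0][1] + B[1][1] = -5 + 8 = 3, A[0][2] + B[2][1] = -5 + 6 = 1) = -1 (attained at k = 0)
  C[0][2] = min over k of (A[0][0] + B[0][2] = -3 + 9 = 6, A[0][1] + B[1][2] = -5 + 3 = -2, A[0][2] + B[2][2] = -5 + 2 = -3) = -3 (attained at k = 2)
  C[1][0] = min over k of (A[1][0] + B[0][0] = 3 + 7 = 10, A[1][1] + B[1][0] = -3 + 3 = 0, A[1][2] + B[2][0] = 2 + 10 = 12) = 0 (attained at k = 1)
  C[1][1] = min over k of (A[1][0] + B[0][1] = 3 + 2 = 5, A[1][1] + B[1][1] = -3 + 8 = 5, A[1][2] + B[2][1] = 2 + 6 = 8) = 5 (attained at k = 0)
  C[1][2] = min over k of (A[1][0] + B[0][2] = 3 + 9 = 12, A[1][1] + B[1][2] = -3 + 3 = 0, A[1][2] + B[2][2] = 2 + 2 = 4) = 0 (attained at k = 1)
  C[2][0] = min over k of (A[2][0] + B[0][0] = 7 + 7 = 14, A[2][1] + B[1][0] = -4 + 3 = -1, A[2][2] + B[2][0] = 1 + 10 = 11) = -1 (attained at k = 1)
  C[2][1] = min over k of (A[2][0] + B[0][1] = 7 + 2 = 9, A[2][1] + B[1][1] = -4 + 8 = 4, A[2][2] + B[2][1] = 1 + 6 = 7) = 4 (attained at k = 1)
  C[2][2] = min over k of (A[2][0] + B[0][2] = 7 + 9 = 16, A[2][1] + B[1][2] = -4 + 3 = -1, A[2][2] + B[2][2] = 1 + 2 = 3) = -1 (attained at k = 1)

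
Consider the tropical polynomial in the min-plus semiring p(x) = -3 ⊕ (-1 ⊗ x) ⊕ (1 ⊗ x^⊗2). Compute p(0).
p(0) = -3

A tropical monomial a ⊗ x^⊗i evaluates to a + i · x. Evaluating each term at x = 0:
  Term 0 contributes -3 + 0 · 0 = -3
  Term 1 contributes -1 + 1 · 0 = -1
  Term 2 contributes 1 + 2 · 0 = 1
p(0) = ⊕ of these = min[-3, -1, 1] = -3.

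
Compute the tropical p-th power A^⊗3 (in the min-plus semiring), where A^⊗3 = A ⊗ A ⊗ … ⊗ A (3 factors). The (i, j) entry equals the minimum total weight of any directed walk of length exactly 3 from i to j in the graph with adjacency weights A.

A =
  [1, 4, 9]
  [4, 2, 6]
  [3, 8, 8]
A^⊗3 =
  [3, 6, 11]
  [6, 6, 10]
  [5, 8, 13]

Each entry (A^⊗3)_ij equals the minimum over all length-3 walks i = v_0 → v_1 → … → v_3 = j of Σ_t A[v_t][v_{t+1}]. For example, for (i, j) = (0, 2) we minimise over 9 possible intermediate vertex sequences; the minimum is 11, attained along the walk 0 → 0 → 0 → 2.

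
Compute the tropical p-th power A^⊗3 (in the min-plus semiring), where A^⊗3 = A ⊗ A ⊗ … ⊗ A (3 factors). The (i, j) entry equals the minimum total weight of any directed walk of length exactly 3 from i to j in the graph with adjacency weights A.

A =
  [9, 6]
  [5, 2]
A^⊗3 =
  [13, 10]
  [9, 6]

Each entry (A^⊗3)_ij equals the minimum over all length-3 walks i = v_0 → v_1 → … → v_3 = j of Σ_t A[v_t][v_{t+1}]. For example, for (i, j) = (0, 1) we minimise over 4 possible intermediate vertex sequences; the minimum is 10, attained along the walk 0 → 1 → 1 → 1.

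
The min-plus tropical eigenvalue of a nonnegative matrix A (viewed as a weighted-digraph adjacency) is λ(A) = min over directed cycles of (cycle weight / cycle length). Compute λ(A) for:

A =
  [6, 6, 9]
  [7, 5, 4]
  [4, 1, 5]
λ(A) = 5/2

Enumerate directed cycles and compute their means (weight / length). Sample:
  cycle 0 → 0: weight = 6, length = 1, mean = 6/1 ≈ 6.000
  cycle 1 → 1: weight = 5, length = 1, mean = 5/1 ≈ 5.000
  cycle 2 → 2: weight = 5, length = 1, mean = 5/1 ≈ 5.000
  cycle 0 → 1 → 0: weight = 13, length = 2, mean = 13/2 ≈ 6.500
  cycle 0 → 2 → 0: weight = 13, length = 2, mean = 13/2 ≈ 6.500
  cycle 1 → 0 → 1: weight = 13, length = 2, mean = 13/2 ≈ 6.500
Minimum mean = 2.500, attained e.g. along the cycle 1 → 2 → 1 with weight 5 and length 2. So λ(A) = 5/2 = 5/2.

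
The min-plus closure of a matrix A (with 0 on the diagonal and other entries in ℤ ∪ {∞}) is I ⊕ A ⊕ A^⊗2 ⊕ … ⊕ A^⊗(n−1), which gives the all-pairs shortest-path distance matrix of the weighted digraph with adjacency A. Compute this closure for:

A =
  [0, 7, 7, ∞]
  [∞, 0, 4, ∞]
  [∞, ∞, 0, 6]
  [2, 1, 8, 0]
Closure =
  [0, 7, 7, 13]
  [12, 0, 4, 10]
  [8, 7, 0, 6]
  [2, 1, 5, 0]

This is the Floyd-Warshall all-pairs shortest-path computation. For each intermediate vertex k = 0, 1, …, 3, update dist[i][j] ← min(dist[i][j], dist[i][k] + dist[k][j]). The final matrix gives, for each (i, j), the minimum total weight of any directed path from i to j (possibly empty when i = j).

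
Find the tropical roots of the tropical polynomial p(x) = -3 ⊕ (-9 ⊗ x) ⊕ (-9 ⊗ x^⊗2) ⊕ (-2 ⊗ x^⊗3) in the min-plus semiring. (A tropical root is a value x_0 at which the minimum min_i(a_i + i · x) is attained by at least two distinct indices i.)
Roots: {-7, 0, 6}

Each tropical root is a break point of the lower envelope of the lines y = a_i + i · x (there are 4 lines, with slopes 0, 1, ..., 3). Only the lines that attain the minimum somewhere contribute to roots; other lines are dominated. Here the surviving (envelope) indices are i = 3, i = 2, i = 1, i = 0.
Intersections between consecutive envelope lines give the roots: for adjacent envelope indices i < j the intersection is x = (a_i − a_j) / (j − i). Reading off the sorted break points: {-7, 0, 6}.
Verification: at each break x_0, at least two indices attain the minimum of min_i(a_i + i · x_0).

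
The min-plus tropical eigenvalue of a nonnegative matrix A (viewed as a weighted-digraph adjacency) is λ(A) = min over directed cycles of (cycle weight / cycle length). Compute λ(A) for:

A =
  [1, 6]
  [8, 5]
λ(A) = 1

Enumerate directed cycles and compute their means (weight / length). Sample:
  cycle 0 → 0: weight = 1, length = 1, mean = 1/1 ≈ 1.000
  cycle 1 → 1: weight = 5, length = 1, mean = 5/1 ≈ 5.000
  cycle 0 → 1 → 0: weight = 14, length = 2, mean = 14/2 ≈ 7.000
  cycle 1 → 0 → 1: weight = 14, length = 2, mean = 14/2 ≈ 7.000
Minimum mean = 1.000, attained e.g. along the cycle 0 → 0 with weight 1 and length 1. So λ(A) = 1/1 = 1.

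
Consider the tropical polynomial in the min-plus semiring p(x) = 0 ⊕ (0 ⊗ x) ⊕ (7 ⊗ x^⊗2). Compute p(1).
p(1) = 0

A tropical monomial a ⊗ x^⊗i evaluates to a + i · x. Evaluating each term at x = 1:
  Term 0 contributes 0 + 0 · 1 = 0
  Term 1 contributes 0 + 1 · 1 = 1
  Term 2 contributes 7 + 2 · 1 = 9
p(1) = ⊕ of these = min[0, 1, 9] = 0.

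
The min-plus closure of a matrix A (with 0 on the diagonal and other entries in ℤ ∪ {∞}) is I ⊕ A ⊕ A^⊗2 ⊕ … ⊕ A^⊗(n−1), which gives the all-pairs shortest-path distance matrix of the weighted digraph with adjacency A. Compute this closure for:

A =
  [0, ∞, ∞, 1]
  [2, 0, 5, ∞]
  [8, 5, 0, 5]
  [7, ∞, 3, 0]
Closure =
  [0, 9, 4, 1]
  [2, 0, 5, 3]
  [7, 5, 0, 5]
  [7, 8, 3, 0]

This is the Floyd-Warshall all-pairs shortest-path computation. For each intermediate vertex k = 0, 1, …, 3, update dist[i][j] ← min(dist[i][j], dist[i][k] + dist[k][j]). The final matrix gives, for each (i, j), the minimum total weight of any directed path from i to j (possibly empty when i = j).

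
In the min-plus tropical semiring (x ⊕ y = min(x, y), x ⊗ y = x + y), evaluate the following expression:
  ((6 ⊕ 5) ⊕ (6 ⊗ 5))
((6 ⊕ 5) ⊕ (6 ⊗ 5)) = 5

Expand innermost to outermost. Recall ⊕ takes the minimum of its arguments and ⊗ takes their sum. Working out the expression ((6 ⊕ 5) ⊕ (6 ⊗ 5)) gives 5.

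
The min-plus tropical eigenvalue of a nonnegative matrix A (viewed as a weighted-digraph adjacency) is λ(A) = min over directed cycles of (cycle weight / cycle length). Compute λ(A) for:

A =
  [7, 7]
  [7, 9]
λ(A) = 7

Enumerate directed cycles and compute their means (weight / length). Sample:
  cycle 0 → 0: weight = 7, length = 1, mean = 7/1 ≈ 7.000
  cycle 1 → 1: weight = 9, length = 1, mean = 9/1 ≈ 9.000
  cycle 0 → 1 → 0: weight = 14, length = 2, mean = 14/2 ≈ 7.000
  cycle 1 → 0 → 1: weight = 14, length = 2, mean = 14/2 ≈ 7.000
Minimum mean = 7.000, attained e.g. along the cycle 0 → 0 with weight 7 and length 1. So λ(A) = 7/1 = 7.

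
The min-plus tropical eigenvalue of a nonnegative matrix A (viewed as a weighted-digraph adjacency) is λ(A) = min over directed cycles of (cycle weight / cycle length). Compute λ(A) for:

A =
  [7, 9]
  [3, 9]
λ(A) = 6

Enumerate directed cycles and compute their means (weight / length). Sample:
  cycle 0 → 0: weight = 7, length = 1, mean = 7/1 ≈ 7.000
  cycle 1 → 1: weight = 9, length = 1, mean = 9/1 ≈ 9.000
  cycle 0 → 1 → 0: weight = 12, length = 2, mean = 12/2 ≈ 6.000
  cycle 1 → 0 → 1: weight = 12, length = 2, mean = 12/2 ≈ 6.000
Minimum mean = 6.000, attained e.g. along the cycle 0 → 1 → 0 with weight 12 and length 2. So λ(A) = 12/2 = 6.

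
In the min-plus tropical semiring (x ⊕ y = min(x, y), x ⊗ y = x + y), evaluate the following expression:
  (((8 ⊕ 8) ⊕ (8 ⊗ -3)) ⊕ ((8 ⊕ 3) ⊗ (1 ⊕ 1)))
(((8 ⊕ 8) ⊕ (8 ⊗ -3)) ⊕ ((8 ⊕ 3) ⊗ (1 ⊕ 1))) = 4

Expand innermost to outermost. Recall ⊕ takes the minimum of its arguments and ⊗ takes their sum. Working out the expression (((8 ⊕ 8) ⊕ (8 ⊗ -3)) ⊕ ((8 ⊕ 3) ⊗ (1 ⊕ 1))) gives 4.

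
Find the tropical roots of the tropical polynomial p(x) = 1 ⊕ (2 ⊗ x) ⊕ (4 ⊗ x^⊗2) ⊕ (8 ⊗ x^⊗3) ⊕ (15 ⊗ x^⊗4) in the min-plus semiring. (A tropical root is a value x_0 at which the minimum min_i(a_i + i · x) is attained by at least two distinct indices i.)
Roots: {-7, -4, -2, -1}

Each tropical root is a break point of the lower envelope of the lines y = a_i + i · x (there are 5 lines, with slopes 0, 1, ..., 4). Only the lines that attain the minimum somewhere contribute to roots; other lines are dominated. Here the surviving (envelope) indices are i = 4, i = 3, i = 2, i = 1, i = 0.
Intersections between consecutive envelope lines give the roots: for adjacent envelope indices i < j the intersection is x = (a_i − a_j) / (j − i). Reading off the sorted break points: {-7, -4, -2, -1}.
Verification: at each break x_0, at least two indices attain the minimum of min_i(a_i + i · x_0).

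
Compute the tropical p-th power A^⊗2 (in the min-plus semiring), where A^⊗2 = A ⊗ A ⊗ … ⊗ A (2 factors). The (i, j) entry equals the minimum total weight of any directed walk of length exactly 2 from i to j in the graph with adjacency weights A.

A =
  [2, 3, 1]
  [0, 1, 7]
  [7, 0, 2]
A^⊗2 =
  [3, 1, 3]
  [1, 2, 1]
  [0, 1, 4]

Each entry (A^⊗2)_ij equals the minimum over all length-2 walks i = v_0 → v_1 → … → v_2 = j of Σ_t A[v_t][v_{t+1}]. For example, for (i, j) = (0, 2) we minimise over 3 possible intermediate vertex sequences; the minimum is 3, attained along the walk 0 → 0 → 2.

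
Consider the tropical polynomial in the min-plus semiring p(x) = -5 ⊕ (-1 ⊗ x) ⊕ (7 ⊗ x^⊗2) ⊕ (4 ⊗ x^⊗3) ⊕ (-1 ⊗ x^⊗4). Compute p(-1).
p(-1) = -5

A tropical monomial a ⊗ x^⊗i evaluates to a + i · x. Evaluating each term at x = -1:
  Term 0 contributes -5 + 0 · -1 = -5
  Term 1 contributes -1 + 1 · -1 = -2
  Term 2 contributes 7 + 2 · -1 = 5
  Term 3 contributes 4 + 3 · -1 = 1
  Term 4 contributes -1 + 4 · -1 = -5
p(-1) = ⊕ of these = min[-5, -2, 5, 1, -5] = -5.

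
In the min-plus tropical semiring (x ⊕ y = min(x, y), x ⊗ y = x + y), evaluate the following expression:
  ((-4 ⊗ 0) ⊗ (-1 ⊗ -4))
((-4 ⊗ 0) ⊗ (-1 ⊗ -4)) = -9

Expand innermost to outermost. Recall ⊕ takes the minimum of its arguments and ⊗ takes their sum. Working out the expression ((-4 ⊗ 0) ⊗ (-1 ⊗ -4)) gives -9.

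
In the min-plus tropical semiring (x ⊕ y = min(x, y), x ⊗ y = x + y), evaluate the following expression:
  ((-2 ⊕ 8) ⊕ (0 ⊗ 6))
((-2 ⊕ 8) ⊕ (0 ⊗ 6)) = -2

Expand innermost to outermost. Recall ⊕ takes the minimum of its arguments and ⊗ takes their sum. Working out the expression ((-2 ⊕ 8) ⊕ (0 ⊗ 6)) gives -2.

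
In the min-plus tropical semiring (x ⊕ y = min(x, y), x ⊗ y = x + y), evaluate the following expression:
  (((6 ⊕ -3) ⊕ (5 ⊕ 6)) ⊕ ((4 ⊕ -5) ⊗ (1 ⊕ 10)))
(((6 ⊕ -3) ⊕ (5 ⊕ 6)) ⊕ ((4 ⊕ -5) ⊗ (1 ⊕ 10))) = -4

Expand innermost to outermost. Recall ⊕ takes the minimum of its arguments and ⊗ takes their sum. Working out the expression (((6 ⊕ -3) ⊕ (5 ⊕ 6)) ⊕ ((4 ⊕ -5) ⊗ (1 ⊕ 10))) gives -4.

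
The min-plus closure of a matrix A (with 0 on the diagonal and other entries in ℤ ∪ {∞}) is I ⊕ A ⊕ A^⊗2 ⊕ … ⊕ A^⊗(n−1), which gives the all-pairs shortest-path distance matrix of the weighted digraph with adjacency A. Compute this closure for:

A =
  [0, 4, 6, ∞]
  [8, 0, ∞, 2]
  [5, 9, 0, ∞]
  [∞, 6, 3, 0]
Closure =
  [0, 4, 6, 6]
  [8, 0, 5, 2]
  [5, 9, 0, 11]
  [8, 6, 3, 0]

This is the Floyd-Warshall all-pairs shortest-path computation. For each intermediate vertex k = 0, 1, …, 3, update dist[i][j] ← min(dist[i][j], dist[i][k] + dist[k][j]). The final matrix gives, for each (i, j), the minimum total weight of any directed path from i to j (possibly empty when i = j).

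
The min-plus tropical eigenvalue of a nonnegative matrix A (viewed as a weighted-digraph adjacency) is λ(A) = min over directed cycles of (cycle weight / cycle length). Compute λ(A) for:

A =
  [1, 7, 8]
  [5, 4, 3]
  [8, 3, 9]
λ(A) = 1

Enumerate directed cycles and compute their means (weight / length). Sample:
  cycle 0 → 0: weight = 1, length = 1, mean = 1/1 ≈ 1.000
  cycle 1 → 1: weight = 4, length = 1, mean = 4/1 ≈ 4.000
  cycle 2 → 2: weight = 9, length = 1, mean = 9/1 ≈ 9.000
  cycle 0 → 1 → 0: weight = 12, length = 2, mean = 12/2 ≈ 6.000
  cycle 0 → 2 → 0: weight = 16, length = 2, mean = 16/2 ≈ 8.000
  cycle 1 → 0 → 1: weight = 12, length = 2, mean = 12/2 ≈ 6.000
Minimum mean = 1.000, attained e.g. along the cycle 0 → 0 with weight 1 and length 1. So λ(A) = 1/1 = 1.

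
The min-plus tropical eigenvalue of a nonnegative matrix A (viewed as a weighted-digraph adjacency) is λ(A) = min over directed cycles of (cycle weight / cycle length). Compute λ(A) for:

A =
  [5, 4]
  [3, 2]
λ(A) = 2

Enumerate directed cycles and compute their means (weight / length). Sample:
  cycle 0 → 0: weight = 5, length = 1, mean = 5/1 ≈ 5.000
  cycle 1 → 1: weight = 2, length = 1, mean = 2/1 ≈ 2.000
  cycle 0 → 1 → 0: weight = 7, length = 2, mean = 7/2 ≈ 3.500
  cycle 1 → 0 → 1: weight = 7, length = 2, mean = 7/2 ≈ 3.500
Minimum mean = 2.000, attained e.g. along the cycle 1 → 1 with weight 2 and length 1. So λ(A) = 2/1 = 2.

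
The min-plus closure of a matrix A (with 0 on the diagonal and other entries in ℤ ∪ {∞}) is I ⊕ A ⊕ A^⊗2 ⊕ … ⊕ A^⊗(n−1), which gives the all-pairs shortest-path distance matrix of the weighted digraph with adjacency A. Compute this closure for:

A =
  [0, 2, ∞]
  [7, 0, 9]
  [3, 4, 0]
Closure =
  [0, 2, 11]
  [7, 0, 9]
  [3, 4, 0]

This is the Floyd-Warshall all-pairs shortest-path computation. For each intermediate vertex k = 0, 1, …, 2, update dist[i][j] ← min(dist[i][j], dist[i][k] + dist[k][j]). The final matrix gives, for each (i, j), the minimum total weight of any directed path from i to j (possibly empty when i = j).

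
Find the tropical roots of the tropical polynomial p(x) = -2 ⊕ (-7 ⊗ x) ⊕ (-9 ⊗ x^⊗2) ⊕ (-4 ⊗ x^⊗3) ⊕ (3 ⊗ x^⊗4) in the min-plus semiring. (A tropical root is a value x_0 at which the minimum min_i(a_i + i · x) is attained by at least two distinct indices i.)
Roots: {-7, -5, 2, 5}

Each tropical root is a break point of the lower envelope of the lines y = a_i + i · x (there are 5 lines, with slopes 0, 1, ..., 4). Only the lines that attain the minimum somewhere contribute to roots; other lines are dominated. Here the surviving (envelope) indices are i = 4, i = 3, i = 2, i = 1, i = 0.
Intersections between consecutive envelope lines give the roots: for adjacent envelope indices i < j the intersection is x = (a_i − a_j) / (j − i). Reading off the sorted break points: {-7, -5, 2, 5}.
Verification: at each break x_0, at least two indices attain the minimum of min_i(a_i + i · x_0).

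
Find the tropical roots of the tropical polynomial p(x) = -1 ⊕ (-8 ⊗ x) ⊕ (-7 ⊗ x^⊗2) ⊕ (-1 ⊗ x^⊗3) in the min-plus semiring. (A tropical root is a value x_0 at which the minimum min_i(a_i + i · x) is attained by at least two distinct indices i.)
Roots: {-6, -1, 7}

Each tropical root is a break point of the lower envelope of the lines y = a_i + i · x (there are 4 lines, with slopes 0, 1, ..., 3). Only the lines that attain the minimum somewhere contribute to roots; other lines are dominated. Here the surviving (envelope) indices are i = 3, i = 2, i = 1, i = 0.
Intersections between consecutive envelope lines give the roots: for adjacent envelope indices i < j the intersection is x = (a_i − a_j) / (j − i). Reading off the sorted break points: {-6, -1, 7}.
Verification: at each break x_0, at least two indices attain the minimum of min_i(a_i + i · x_0).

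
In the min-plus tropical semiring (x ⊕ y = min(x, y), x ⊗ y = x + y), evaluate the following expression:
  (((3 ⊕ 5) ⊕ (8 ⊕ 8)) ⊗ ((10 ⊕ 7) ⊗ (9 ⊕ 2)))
(((3 ⊕ 5) ⊕ (8 ⊕ 8)) ⊗ ((10 ⊕ 7) ⊗ (9 ⊕ 2))) = 12

Expand innermost to outermost. Recall ⊕ takes the minimum of its arguments and ⊗ takes their sum. Working out the expression (((3 ⊕ 5) ⊕ (8 ⊕ 8)) ⊗ ((10 ⊕ 7) ⊗ (9 ⊕ 2))) gives 12.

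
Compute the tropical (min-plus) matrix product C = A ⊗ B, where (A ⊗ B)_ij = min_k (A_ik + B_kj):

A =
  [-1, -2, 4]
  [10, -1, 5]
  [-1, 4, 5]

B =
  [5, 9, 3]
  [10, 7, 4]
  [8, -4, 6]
A ⊗ B =
  [4, 0, 2]
  [9, 1, 3]
  [4, 1, 2]

Apply the min-plus product entry-by-entry:
  C[0][0] = min over k of (A[0][0] + B[0][0] = -1 + 5 = 4, A[0][1] + B[1][0] = -2 + 10 = 8, A[0][2] + B[2][0] = 4 + 8 = 12) = 4 (attained at k = 0)
  C[0][1] = min over k of (A[0][0] + B[0][1] = -1 + 9 = 8, A[0][1] + B[1][1] = -2 + 7 = 5, A[0][2] + B[2][1] = 4 + -4 = 0) = 0 (attained at k = 2)
  C[0][2] = min over k of (A[0][0] + B[0][2] = -1 + 3 = 2, A[0][1] + B[1][2] = -2 + 4 = 2, A[0][2] + B[2][2] = 4 + 6 = 10) = 2 (attained at k = 0)
  C[1][0] = min over k of (A[1][0] + B[0][0] = 10 + 5 = 15, A[1][1] + B[1][0] = -1 + 10 = 9, A[1][2] + B[2][0] = 5 + 8 = 13) = 9 (attained at k = 1)
  C[1][1] = min over k of (A[1][0] + B[0][1] = 10 + 9 = 19, A[1][1] + B[1][1] = -1 + 7 = 6, A[1][2] + B[2][1] = 5 + -4 = 1) = 1 (attained at k = 2)
  C[1][2] = min over k of (A[1][0] + B[0][2] = 10 + 3 = 13, A[1][1] + B[1][2] = -1 + 4 = 3, A[1][2] + B[2][2] = 5 + 6 = 11) = 3 (attained at k = 1)
  C[2][0] = min over k of (A[2][0] + B[0][0] = -1 + 5 = 4, A[2][1] + B[1][0] = 4 + 10 = 14, A[2][2] + B[2][0] = 5 + 8 = 13) = 4 (attained at k = 0)
  C[2][1] = min over k of (A[2][0] + B[0][1] = -1 + 9 = 8, A[2][1] + B[1][1] = 4 + 7 = 11, A[2][2] + B[2][1] = 5 + -4 = 1) = 1 (attained at k = 2)
  C[2][2] = min over k of (A[2][0] + B[0][2] = -1 + 3 = 2, A[2][1] + B[1][2] = 4 + 4 = 8, A[2][2] + B[2][2] = 5 + 6 = 11) = 2 (attained at k = 0)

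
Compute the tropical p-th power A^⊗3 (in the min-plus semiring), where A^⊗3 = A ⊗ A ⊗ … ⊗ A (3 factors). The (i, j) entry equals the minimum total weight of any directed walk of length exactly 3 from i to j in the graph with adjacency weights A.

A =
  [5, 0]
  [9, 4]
A^⊗3 =
  [13, 8]
  [17, 12]

Each entry (A^⊗3)_ij equals the minimum over all length-3 walks i = v_0 → v_1 → … → v_3 = j of Σ_t A[v_t][v_{t+1}]. For example, for (i, j) = (0, 1) we minimise over 4 possible intermediate vertex sequences; the minimum is 8, attained along the walk 0 → 1 → 1 → 1.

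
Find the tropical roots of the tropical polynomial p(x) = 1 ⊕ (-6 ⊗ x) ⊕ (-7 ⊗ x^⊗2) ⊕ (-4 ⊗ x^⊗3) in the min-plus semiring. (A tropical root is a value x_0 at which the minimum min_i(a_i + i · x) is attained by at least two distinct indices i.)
Roots: {-3, 1, 7}

Each tropical root is a break point of the lower envelope of the lines y = a_i + i · x (there are 4 lines, with slopes 0, 1, ..., 3). Only the lines that attain the minimum somewhere contribute to roots; other lines are dominated. Here the surviving (envelope) indices are i = 3, i = 2, i = 1, i = 0.
Intersections between consecutive envelope lines give the roots: for adjacent envelope indices i < j the intersection is x = (a_i − a_j) / (j − i). Reading off the sorted break points: {-3, 1, 7}.
Verification: at each break x_0, at least two indices attain the minimum of min_i(a_i + i · x_0).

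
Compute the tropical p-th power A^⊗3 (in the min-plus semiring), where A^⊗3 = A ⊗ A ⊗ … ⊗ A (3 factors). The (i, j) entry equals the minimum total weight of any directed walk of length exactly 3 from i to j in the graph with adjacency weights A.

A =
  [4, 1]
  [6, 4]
A^⊗3 =
  [11, 8]
  [13, 11]

Each entry (A^⊗3)_ij equals the minimum over all length-3 walks i = v_0 → v_1 → … → v_3 = j of Σ_t A[v_t][v_{t+1}]. For example, for (i, j) = (0, 1) we minimise over 4 possible intermediate vertex sequences; the minimum is 8, attained along the walk 0 → 1 → 0 → 1.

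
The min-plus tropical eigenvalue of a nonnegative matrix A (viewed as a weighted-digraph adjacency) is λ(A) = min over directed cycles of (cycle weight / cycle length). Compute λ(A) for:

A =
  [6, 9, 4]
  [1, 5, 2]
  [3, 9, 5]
λ(A) = 7/2

Enumerate directed cycles and compute their means (weight / length). Sample:
  cycle 0 → 0: weight = 6, length = 1, mean = 6/1 ≈ 6.000
  cycle 1 → 1: weight = 5, length = 1, mean = 5/1 ≈ 5.000
  cycle 2 → 2: weight = 5, length = 1, mean = 5/1 ≈ 5.000
  cycle 0 → 1 → 0: weight = 10, length = 2, mean = 10/2 ≈ 5.000
  cycle 0 → 2 → 0: weight = 7, length = 2, mean = 7/2 ≈ 3.500
  cycle 1 → 0 → 1: weight = 10, length = 2, mean = 10/2 ≈ 5.000
Minimum mean = 3.500, attained e.g. along the cycle 0 → 2 → 0 with weight 7 and length 2. So λ(A) = 7/2 = 7/2.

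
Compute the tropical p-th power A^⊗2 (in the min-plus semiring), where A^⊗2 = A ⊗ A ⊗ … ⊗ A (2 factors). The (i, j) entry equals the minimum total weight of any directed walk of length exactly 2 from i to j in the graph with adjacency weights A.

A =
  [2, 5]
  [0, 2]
A^⊗2 =
  [4, 7]
  [2, 4]

Each entry (A^⊗2)_ij equals the minimum over all length-2 walks i = v_0 → v_1 → … → v_2 = j of Σ_t A[v_t][v_{t+1}]. For example, for (i, j) = (0, 1) we minimise over 2 possible intermediate vertex sequences; the minimum is 7, attained along the walk 0 → 0 → 1.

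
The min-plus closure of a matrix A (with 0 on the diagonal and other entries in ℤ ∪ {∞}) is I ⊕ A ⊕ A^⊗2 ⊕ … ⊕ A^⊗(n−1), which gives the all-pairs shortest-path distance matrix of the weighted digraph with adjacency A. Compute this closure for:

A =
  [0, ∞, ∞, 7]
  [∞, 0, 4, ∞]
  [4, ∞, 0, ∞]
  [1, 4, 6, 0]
Closure =
  [0, 11, 13, 7]
  [8, 0, 4, 15]
  [4, 15, 0, 11]
  [1, 4, 6, 0]

This is the Floyd-Warshall all-pairs shortest-path computation. For each intermediate vertex k = 0, 1, …, 3, update dist[i][j] ← min(dist[i][j], dist[i][k] + dist[k][j]). The final matrix gives, for each (i, j), the minimum total weight of any directed path from i to j (possibly empty when i = j).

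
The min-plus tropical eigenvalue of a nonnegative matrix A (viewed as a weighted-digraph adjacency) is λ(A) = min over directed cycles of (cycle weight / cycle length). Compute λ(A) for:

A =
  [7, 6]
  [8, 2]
λ(A) = 2

Enumerate directed cycles and compute their means (weight / length). Sample:
  cycle 0 → 0: weight = 7, length = 1, mean = 7/1 ≈ 7.000
  cycle 1 → 1: weight = 2, length = 1, mean = 2/1 ≈ 2.000
  cycle 0 → 1 → 0: weight = 14, length = 2, mean = 14/2 ≈ 7.000
  cycle 1 → 0 → 1: weight = 14, length = 2, mean = 14/2 ≈ 7.000
Minimum mean = 2.000, attained e.g. along the cycle 1 → 1 with weight 2 and length 1. So λ(A) = 2/1 = 2.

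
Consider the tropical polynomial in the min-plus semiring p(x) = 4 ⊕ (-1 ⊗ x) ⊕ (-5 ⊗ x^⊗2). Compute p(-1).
p(-1) = -7

A tropical monomial a ⊗ x^⊗i evaluates to a + i · x. Evaluating each term at x = -1:
  Term 0 contributes 4 + 0 · -1 = 4
  Term 1 contributes -1 + 1 · -1 = -2
  Term 2 contributes -5 + 2 · -1 = -7
p(-1) = ⊕ of these = min[4, -2, -7] = -7.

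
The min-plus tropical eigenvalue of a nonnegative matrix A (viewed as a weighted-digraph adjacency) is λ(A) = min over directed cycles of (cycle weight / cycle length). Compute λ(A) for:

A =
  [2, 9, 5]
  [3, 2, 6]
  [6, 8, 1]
λ(A) = 1

Enumerate directed cycles and compute their means (weight / length). Sample:
  cycle 0 → 0: weight = 2, length = 1, mean = 2/1 ≈ 2.000
  cycle 1 → 1: weight = 2, length = 1, mean = 2/1 ≈ 2.000
  cycle 2 → 2: weight = 1, length = 1, mean = 1/1 ≈ 1.000
  cycle 0 → 1 → 0: weight = 12, length = 2, mean = 12/2 ≈ 6.000
  cycle 0 → 2 → 0: weight = 11, length = 2, mean = 11/2 ≈ 5.500
  cycle 1 → 0 → 1: weight = 12, length = 2, mean = 12/2 ≈ 6.000
Minimum mean = 1.000, attained e.g. along the cycle 2 → 2 with weight 1 and length 1. So λ(A) = 1/1 = 1.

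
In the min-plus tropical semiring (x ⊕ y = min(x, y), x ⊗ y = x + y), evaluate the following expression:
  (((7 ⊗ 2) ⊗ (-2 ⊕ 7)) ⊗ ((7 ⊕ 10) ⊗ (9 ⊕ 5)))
(((7 ⊗ 2) ⊗ (-2 ⊕ 7)) ⊗ ((7 ⊕ 10) ⊗ (9 ⊕ 5))) = 19

Expand innermost to outermost. Recall ⊕ takes the minimum of its arguments and ⊗ takes their sum. Working out the expression (((7 ⊗ 2) ⊗ (-2 ⊕ 7)) ⊗ ((7 ⊕ 10) ⊗ (9 ⊕ 5))) gives 19.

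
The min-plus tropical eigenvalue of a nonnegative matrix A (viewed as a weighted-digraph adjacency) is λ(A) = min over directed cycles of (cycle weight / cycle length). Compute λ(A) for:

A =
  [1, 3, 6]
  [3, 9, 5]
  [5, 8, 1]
λ(A) = 1

Enumerate directed cycles and compute their means (weight / length). Sample:
  cycle 0 → 0: weight = 1, length = 1, mean = 1/1 ≈ 1.000
  cycle 1 → 1: weight = 9, length = 1, mean = 9/1 ≈ 9.000
  cycle 2 → 2: weight = 1, length = 1, mean = 1/1 ≈ 1.000
  cycle 0 → 1 → 0: weight = 6, length = 2, mean = 6/2 ≈ 3.000
  cycle 0 → 2 → 0: weight = 11, length = 2, mean = 11/2 ≈ 5.500
  cycle 1 → 0 → 1: weight = 6, length = 2, mean = 6/2 ≈ 3.000
Minimum mean = 1.000, attained e.g. along the cycle 0 → 0 with weight 1 and length 1. So λ(A) = 1/1 = 1.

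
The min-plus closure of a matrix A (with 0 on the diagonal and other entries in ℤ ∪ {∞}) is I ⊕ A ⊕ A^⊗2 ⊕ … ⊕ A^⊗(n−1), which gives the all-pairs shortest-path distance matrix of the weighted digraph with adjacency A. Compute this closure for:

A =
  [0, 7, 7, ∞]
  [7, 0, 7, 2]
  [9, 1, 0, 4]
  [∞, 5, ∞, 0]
Closure =
  [0, 7, 7, 9]
  [7, 0, 7, 2]
  [8, 1, 0, 3]
  [12, 5, 12, 0]

This is the Floyd-Warshall all-pairs shortest-path computation. For each intermediate vertex k = 0, 1, …, 3, update dist[i][j] ← min(dist[i][j], dist[i][k] + dist[k][j]). The final matrix gives, for each (i, j), the minimum total weight of any directed path from i to j (possibly empty when i = j).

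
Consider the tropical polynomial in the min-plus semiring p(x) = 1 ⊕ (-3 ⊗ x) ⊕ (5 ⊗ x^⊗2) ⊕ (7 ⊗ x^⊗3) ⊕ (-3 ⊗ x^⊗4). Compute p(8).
p(8) = 1

A tropical monomial a ⊗ x^⊗i evaluates to a + i · x. Evaluating each term at x = 8:
  Term 0 contributes 1 + 0 · 8 = 1
  Term 1 contributes -3 + 1 · 8 = 5
  Term 2 contributes 5 + 2 · 8 = 21
  Term 3 contributes 7 + 3 · 8 = 31
  Term 4 contributes -3 + 4 · 8 = 29
p(8) = ⊕ of these = min[1, 5, 21, 31, 29] = 1.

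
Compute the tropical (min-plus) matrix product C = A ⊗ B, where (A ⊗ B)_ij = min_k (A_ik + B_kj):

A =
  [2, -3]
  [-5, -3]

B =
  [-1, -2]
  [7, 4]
A ⊗ B =
  [1, 0]
  [-6, -7]

Apply the min-plus product entry-by-entry:
  C[0][0] = min over k of (A[0][0] + B[0][0] = 2 + -1 = 1, A[0][1] + B[1][0] = -3 + 7 = 4) = 1 (attained at k = 0)
  C[0][1] = min over k of (A[0][0] + B[0][1] = 2 + -2 = 0, A[0][1] + B[1][1] = -3 + 4 = 1) = 0 (attained at k = 0)
  C[1][0] = min over k of (A[1][0] + B[0][0] = -5 + -1 = -6, A[1][1] + B[1][0] = -3 + 7 = 4) = -6 (attained at k = 0)
  C[1][1] = min over k of (A[1][0] + B[0][1] = -5 + -2 = -7, A[1][1] + B[1][1] = -3 + 4 = 1) = -7 (attained at k = 0)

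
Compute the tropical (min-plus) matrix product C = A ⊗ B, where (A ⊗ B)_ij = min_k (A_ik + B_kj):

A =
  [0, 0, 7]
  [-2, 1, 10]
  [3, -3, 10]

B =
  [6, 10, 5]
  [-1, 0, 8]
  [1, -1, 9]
A ⊗ B =
  [-1, 0, 5]
  [0, 1, 3]
  [-4, -3, 5]

Apply the min-plus product entry-by-entry:
  C[0][0] = min over k of (A[0][0] + B[0][0] = 0 + 6 = 6, A[0][1] + B[1][0] = 0 + -1 = -1, A[0][2] + B[2][0] = 7 + 1 = 8) = -1 (attained at k = 1)
  C[0][1] = min over k of (A[0][0] + B[0][1] = 0 + 10 = 10, A[0][1] + B[1][1] = 0 + 0 = 0, A[0][2] + B[2][1] = 7 + -1 = 6) = 0 (attained at k = 1)
  C[0][2] = min over k of (A[0][0] + B[0][2] = 0 + 5 = 5, A[0][1] + B[1][2] = 0 + 8 = 8, A[0][2] + B[2][2] = 7 + 9 = 16) = 5 (attained at k = 0)
  C[1][0] = min over k of (A[1][0] + B[0][0] = -2 + 6 = 4, A[1][1] + B[1][0] = 1 + -1 = 0, A[1][2] + B[2][0] = 10 + 1 = 11) = 0 (attained at k = 1)
  C[1][1] = min over k of (A[1][0] + B[0][1] = -2 + 10 = 8, A[1][1] + B[1][1] = 1 + 0 = 1, A[1][2] + B[2][1] = 10 + -1 = 9) = 1 (attained at k = 1)
  C[1][2] = min over k of (A[1][0] + B[0][2] = -2 + 5 = 3, A[1][1] + B[1][2] = 1 + 8 = 9, A[1][2] + B[2][2] = 10 + 9 = 19) = 3 (attained at k = 0)
  C[2][0] = min over k of (A[2][0] + B[0][0] = 3 + 6 = 9, A[2][1] + B[1][0] = -3 + -1 = -4, A[2][2] + B[2][0] = 10 + 1 = 11) = -4 (attained at k = 1)
  C[2][1] = min over k of (A[2][0] + B[0][1] = 3 + 10 = 13, A[2][1] + B[1][1] = -3 + 0 = -3, A[2][2] + B[2][1] = 10 + -1 = 9) = -3 (attained at k = 1)
  C[2][2] = min over k of (A[2][0] + B[0][2] = 3 + 5 = 8, A[2][1] + B[1][2] = -3 + 8 = 5, A[2][2] + B[2][2] = 10 + 9 = 19) = 5 (attained at k = 1)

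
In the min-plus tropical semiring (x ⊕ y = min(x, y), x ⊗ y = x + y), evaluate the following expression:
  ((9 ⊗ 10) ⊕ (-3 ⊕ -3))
((9 ⊗ 10) ⊕ (-3 ⊕ -3)) = -3

Expand innermost to outermost. Recall ⊕ takes the minimum of its arguments and ⊗ takes their sum. Working out the expression ((9 ⊗ 10) ⊕ (-3 ⊕ -3)) gives -3.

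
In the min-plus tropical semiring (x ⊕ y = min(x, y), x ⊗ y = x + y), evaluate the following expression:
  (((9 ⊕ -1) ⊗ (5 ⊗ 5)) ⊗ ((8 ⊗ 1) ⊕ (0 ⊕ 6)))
(((9 ⊕ -1) ⊗ (5 ⊗ 5)) ⊗ ((8 ⊗ 1) ⊕ (0 ⊕ 6))) = 9

Expand innermost to outermost. Recall ⊕ takes the minimum of its arguments and ⊗ takes their sum. Working out the expression (((9 ⊕ -1) ⊗ (5 ⊗ 5)) ⊗ ((8 ⊗ 1) ⊕ (0 ⊕ 6))) gives 9.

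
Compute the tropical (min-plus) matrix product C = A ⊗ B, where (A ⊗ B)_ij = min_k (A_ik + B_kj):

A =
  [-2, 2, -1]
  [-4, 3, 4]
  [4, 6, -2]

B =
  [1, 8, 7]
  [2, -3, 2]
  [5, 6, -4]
A ⊗ B =
  [-1, -1, -5]
  [-3, 0, 0]
  [3, 3, -6]

Apply the min-plus product entry-by-entry:
  C[0][0] = min over k of (A[0][0] + B[0][0] = -2 + 1 = -1, A[0][1] + B[1][0] = 2 + 2 = 4, A[0][2] + B[2][0] = -1 + 5 = 4) = -1 (attained at k = 0)
  C[0][1] = min over k of (A[0][0] + B[0][1] = -2 + 8 = 6, A[0][1] + B[1][1] = 2 + -3 = -1, A[0][2] + B[2][1] = -1 + 6 = 5) = -1 (attained at k = 1)
  C[0][2] = min over k of (A[0][0] + B[0][2] = -2 + 7 = 5, A[0][1] + B[1][2] = 2 + 2 = 4, A[0][2] + B[2][2] = -1 + -4 = -5) = -5 (attained at k = 2)
  C[1][0] = min over k of (A[1][0] + B[0][0] = -4 + 1 = -3, A[1][1] + B[1][0] = 3 + 2 = 5, A[1][2] + B[2][0] = 4 + 5 = 9) = -3 (attained at k = 0)
  C[1][1] = min over k of (A[1][0] + B[0][1] = -4 + 8 = 4, A[1][1] + B[1][1] = 3 + -3 = 0, A[1][2] + B[2][1] = 4 + 6 = 10) = 0 (attained at k = 1)
  C[1][2] = min over k of (A[1][0] + B[0][2] = -4 + 7 = 3, A[1][1] + B[1][2] = 3 + 2 = 5, A[1][2] + B[2][2] = 4 + -4 = 0) = 0 (attained at k = 2)
  C[2][0] = min over k of (A[2][0] + B[0][0] = 4 + 1 = 5, A[2][1] + B[1][0] = 6 + 2 = 8, A[2][2] + B[2][0] = -2 + 5 = 3) = 3 (attained at k = 2)
  C[2][1] = min over k of (A[2][0] + B[0][1] = 4 + 8 = 12, A[2][1] + B[1][1] = 6 + -3 = 3, A[2][2] + B[2][1] = -2 + 6 = 4) = 3 (attained at k = 1)
  C[2][2] = min over k of (A[2][0] + B[0][2] = 4 + 7 = 11, A[2][1] + B[1][2] = 6 + 2 = 8, A[2][2] + B[2][2] = -2 + -4 = -6) = -6 (attained at k = 2)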